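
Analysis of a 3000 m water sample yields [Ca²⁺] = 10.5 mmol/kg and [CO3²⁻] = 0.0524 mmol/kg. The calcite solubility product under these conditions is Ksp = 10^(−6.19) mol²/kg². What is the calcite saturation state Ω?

Ω = 0.852

Ksp = 10^(−6.19) = 6.457×10^-7
Ω = [Ca²⁺][CO3²⁻]/Ksp = (10.5×10^-3)(0.0524×10^-3) / 6.457×10^-7 = 0.852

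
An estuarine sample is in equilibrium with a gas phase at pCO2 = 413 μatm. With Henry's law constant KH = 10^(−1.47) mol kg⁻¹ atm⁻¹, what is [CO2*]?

[CO2*] = 14.0 μmol/kg

KH = 10^(−1.47) = 3.388×10^-2 mol kg⁻¹ atm⁻¹
[CO2*] = KH · pCO2 = 3.388×10^-2 × 413×10^-6 atm = 1.40×10^-5 mol/kg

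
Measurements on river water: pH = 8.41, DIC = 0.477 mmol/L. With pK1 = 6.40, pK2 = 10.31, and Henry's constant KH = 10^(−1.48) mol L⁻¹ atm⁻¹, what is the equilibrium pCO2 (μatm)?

pCO2 = 138 μatm

α₀ = 1 / (1 + K1/[H⁺] + K1K2/[H⁺]²) = 1 / (1 + 10^+2.01 + 10^+0.11)
   = 1 / (1 + 102.33 + 1.2882) = 1/104.62 = 0.009559
[CO2*] = α₀ × DIC = 0.009559 × 0.477 = 0.004559 mmol/L = 4.559 μmol/L
pCO2 = [CO2*]/KH = 4.559×10^-6 / 3.311×10^-2 = 138 μatm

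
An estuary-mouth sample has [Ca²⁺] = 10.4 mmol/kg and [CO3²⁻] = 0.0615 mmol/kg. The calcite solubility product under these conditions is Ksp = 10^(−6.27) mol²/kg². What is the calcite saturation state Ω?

Ksp = 10^(−6.27) = 5.370×10^-7
Ω = [Ca²⁺][CO3²⁻]/Ksp = (10.4×10^-3)(0.0615×10^-3) / 5.370×10^-7 = 1.19

Ω = 1.19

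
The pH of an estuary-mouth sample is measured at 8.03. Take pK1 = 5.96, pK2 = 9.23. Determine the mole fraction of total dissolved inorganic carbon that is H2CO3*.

α₀ = 1 / (1 + K1/[H⁺] + K1K2/[H⁺]²) = 1 / (1 + 10^+2.07 + 10^+0.87)
   = 1 / (1 + 117.49 + 7.4131) = 1/125.90 = 0.007943

α₀ = 0.00794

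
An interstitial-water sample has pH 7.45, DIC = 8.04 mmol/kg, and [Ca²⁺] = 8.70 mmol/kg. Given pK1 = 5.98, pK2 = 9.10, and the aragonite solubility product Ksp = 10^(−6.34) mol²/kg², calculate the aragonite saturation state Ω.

α₂ = 1 / (1 + [H⁺]/K2 + [H⁺]²/(K1K2)) = 1 / (1 + 10^+1.65 + 10^+0.18)
   = 1 / (1 + 44.668 + 1.5136) = 1/47.182 = 0.02119
[CO3²⁻] = α₂ × DIC = 0.02119 × 8.04 = 0.1704 mmol/kg
Ksp = 10^(−6.34) = 4.571×10^-7
Ω = [Ca²⁺][CO3²⁻]/Ksp = (8.70×10^-3)(1.704×10^-4) / 4.571×10^-7 = 3.24

Ω = 3.24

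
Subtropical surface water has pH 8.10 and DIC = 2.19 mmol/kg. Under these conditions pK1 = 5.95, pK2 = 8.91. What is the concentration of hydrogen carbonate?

[HCO3⁻] = 1.88 mmol/kg

α₁ = 1 / (1 + [H⁺]/K1 + K2/[H⁺]) = 1 / (1 + 10^-2.15 + 10^-0.81)
   = 1 / (1 + 0.0070795 + 0.15488) = 1/1.1620 = 0.8606
[HCO3⁻] = α₁ × DIC = 0.8606 × 2.19 = 1.88 mmol/kg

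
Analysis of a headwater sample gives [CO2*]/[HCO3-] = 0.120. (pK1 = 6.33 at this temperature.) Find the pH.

From K1 = [H⁺][HCO3-]/[CO2*]:  pH = pK1 − log₁₀([CO2*]/[HCO3-])
log₁₀(0.120) = -0.921
pH = 6.33 − (-0.921) = 7.25

pH = 7.25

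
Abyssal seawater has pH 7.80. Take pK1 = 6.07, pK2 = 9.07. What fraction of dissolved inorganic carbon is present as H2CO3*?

α₀ = 1 / (1 + K1/[H⁺] + K1K2/[H⁺]²) = 1 / (1 + 10^+1.73 + 10^+0.46)
   = 1 / (1 + 53.703 + 2.8840) = 1/57.587 = 0.01736

α₀ = 0.0174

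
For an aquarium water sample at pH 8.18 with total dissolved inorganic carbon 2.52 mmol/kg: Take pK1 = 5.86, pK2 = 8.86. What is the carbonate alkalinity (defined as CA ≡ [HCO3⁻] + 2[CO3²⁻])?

CA = 2.94 mmol/kg

CA = [HCO3⁻] + 2[CO3²⁻] = (α₁ + 2α₂)·DIC
At pH 8.18: [H⁺]/K1 = 10^-2.32 = 0.0047863, K2/[H⁺] = 10^-0.68 = 0.20893
α₁ = 1/(1 + 0.0047863 + 0.20893) = 1/1.2137 = 0.8239; α₂ = α₁·K2/[H⁺] = 0.1721
α₁ + 2α₂ = 1.1682
CA = 1.1682 × 2.52 = 2.94 mmol/kg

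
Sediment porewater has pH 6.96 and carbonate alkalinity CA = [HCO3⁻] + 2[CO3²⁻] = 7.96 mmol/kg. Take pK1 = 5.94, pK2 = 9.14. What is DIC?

CA = [HCO3⁻] + 2[CO3²⁻] = (α₁ + 2α₂)·DIC
At pH 6.96: [H⁺]/K1 = 10^-1.02 = 0.095499, K2/[H⁺] = 10^-2.18 = 0.0066069
α₁ = 1/(1 + 0.095499 + 0.0066069) = 1/1.1021 = 0.9074; α₂ = α₁·K2/[H⁺] = 0.005995
α₁ + 2α₂ = 0.9193
DIC = CA / (α₁ + 2α₂) = 7.96 / 0.9193 = 8.66 mmol/kg

DIC = 8.66 mmol/kg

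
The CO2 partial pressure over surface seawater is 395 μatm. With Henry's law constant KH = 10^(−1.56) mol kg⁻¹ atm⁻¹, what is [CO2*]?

KH = 10^(−1.56) = 2.754×10^-2 mol kg⁻¹ atm⁻¹
[CO2*] = KH · pCO2 = 2.754×10^-2 × 395×10^-6 atm = 1.09×10^-5 mol/kg

[CO2*] = 10.9 μmol/kg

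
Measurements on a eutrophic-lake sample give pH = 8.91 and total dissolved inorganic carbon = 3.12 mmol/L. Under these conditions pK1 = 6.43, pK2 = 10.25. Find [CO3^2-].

[CO3²⁻] = 0.136 mmol/L

α₂ = 1 / (1 + [H⁺]/K2 + [H⁺]²/(K1K2)) = 1 / (1 + 10^+1.34 + 10^-1.14)
   = 1 / (1 + 21.878 + 0.072444) = 1/22.950 = 0.04357
[CO3²⁻] = α₂ × DIC = 0.04357 × 3.12 = 0.136 mmol/L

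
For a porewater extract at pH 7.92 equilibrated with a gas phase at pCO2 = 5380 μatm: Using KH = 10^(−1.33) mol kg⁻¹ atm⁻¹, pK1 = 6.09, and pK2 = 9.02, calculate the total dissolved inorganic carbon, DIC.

DIC = 18.6 mmol/kg

[CO2*] = KH · pCO2 = 10^(−1.33) × 5380×10^-6 = 2.516×10^-4 mol/kg
α₀ = 1/(1 + K1/[H⁺] + K1K2/[H⁺]²) = 1/(1 + 10^+1.83 + 10^+0.73) = 0.01352
DIC = [CO2*]/α₀ = 2.516×10^-4 / 0.01352 = 18.6 mmol/kg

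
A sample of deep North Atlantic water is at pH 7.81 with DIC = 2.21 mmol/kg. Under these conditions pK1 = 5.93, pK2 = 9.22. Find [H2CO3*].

[CO2*] = 0.0277 mmol/kg

α₀ = 1 / (1 + K1/[H⁺] + K1K2/[H⁺]²) = 1 / (1 + 10^+1.88 + 10^+0.47)
   = 1 / (1 + 75.858 + 2.9512) = 1/79.809 = 0.01253
[CO2*] = α₀ × DIC = 0.01253 × 2.21 = 0.0277 mmol/kg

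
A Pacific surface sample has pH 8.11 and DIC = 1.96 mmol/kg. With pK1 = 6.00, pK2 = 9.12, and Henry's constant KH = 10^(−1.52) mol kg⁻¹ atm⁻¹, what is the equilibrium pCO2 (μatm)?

α₀ = 1 / (1 + K1/[H⁺] + K1K2/[H⁺]²) = 1 / (1 + 10^+2.11 + 10^+1.10)
   = 1 / (1 + 128.82 + 12.589) = 1/142.41 = 0.007022
[CO2*] = α₀ × DIC = 0.007022 × 1.96 = 0.01376 mmol/kg = 13.76 μmol/kg
pCO2 = [CO2*]/KH = 1.376×10^-5 / 3.020×10^-2 = 456 μatm

pCO2 = 456 μatm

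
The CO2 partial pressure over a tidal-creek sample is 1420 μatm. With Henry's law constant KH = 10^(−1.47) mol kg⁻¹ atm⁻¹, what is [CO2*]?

[CO2*] = 48.1 μmol/kg

KH = 10^(−1.47) = 3.388×10^-2 mol kg⁻¹ atm⁻¹
[CO2*] = KH · pCO2 = 3.388×10^-2 × 1420×10^-6 atm = 4.81×10^-5 mol/kg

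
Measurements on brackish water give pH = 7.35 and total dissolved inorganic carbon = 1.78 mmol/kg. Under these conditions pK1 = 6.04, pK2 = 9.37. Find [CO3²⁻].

[CO3²⁻] = 16.1 μmol/kg

α₂ = 1 / (1 + [H⁺]/K2 + [H⁺]²/(K1K2)) = 1 / (1 + 10^+2.02 + 10^+0.71)
   = 1 / (1 + 104.71 + 5.1286) = 1/110.84 = 0.009022
[CO3²⁻] = α₂ × DIC = 0.009022 × 1.78 = 0.0161 mmol/kg = 16.1 μmol/kg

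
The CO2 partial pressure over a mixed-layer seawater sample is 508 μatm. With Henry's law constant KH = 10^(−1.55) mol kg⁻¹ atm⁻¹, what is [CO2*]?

KH = 10^(−1.55) = 2.818×10^-2 mol kg⁻¹ atm⁻¹
[CO2*] = KH · pCO2 = 2.818×10^-2 × 508×10^-6 atm = 1.43×10^-5 mol/kg

[CO2*] = 14.3 μmol/kg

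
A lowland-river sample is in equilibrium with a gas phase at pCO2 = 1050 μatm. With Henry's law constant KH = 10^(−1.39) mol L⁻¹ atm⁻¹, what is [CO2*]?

[CO2*] = 42.8 μmol/L

KH = 10^(−1.39) = 4.074×10^-2 mol L⁻¹ atm⁻¹
[CO2*] = KH · pCO2 = 4.074×10^-2 × 1050×10^-6 atm = 4.28×10^-5 mol/L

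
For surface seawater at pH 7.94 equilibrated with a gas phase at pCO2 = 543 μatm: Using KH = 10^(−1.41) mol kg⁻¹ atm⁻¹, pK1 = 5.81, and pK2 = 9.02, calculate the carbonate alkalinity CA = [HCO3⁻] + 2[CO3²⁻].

[CO2*] = KH · pCO2 = 10^(−1.41) × 543×10^-6 = 2.113×10^-5 mol/kg
α₀ = 1/(1 + K1/[H⁺] + K1K2/[H⁺]²) = 1/(1 + 10^+2.13 + 10^+1.05) = 0.006797
DIC = [CO2*]/α₀ = 2.113×10^-5 / 0.006797 = 3.108 mmol/kg
CA = (α₁ + 2α₂)·DIC = (0.9169 + 2×0.07627) × 3.108 = 3.32 mmol/kg

CA = 3.32 mmol/kg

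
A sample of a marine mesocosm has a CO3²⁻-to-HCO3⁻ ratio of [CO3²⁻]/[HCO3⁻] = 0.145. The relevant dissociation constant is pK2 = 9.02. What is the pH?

From K2 = [H⁺][CO3²⁻]/[HCO3⁻]:  pH = pK2 + log₁₀([CO3²⁻]/[HCO3⁻])
log₁₀(0.145) = -0.839
pH = 9.02 + (-0.839) = 8.18

pH = 8.18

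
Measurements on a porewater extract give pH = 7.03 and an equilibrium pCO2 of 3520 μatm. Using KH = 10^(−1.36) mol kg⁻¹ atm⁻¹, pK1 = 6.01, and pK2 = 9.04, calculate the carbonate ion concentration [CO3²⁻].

[CO2*] = KH · pCO2 = 10^(−1.36) × 3520×10^-6 = 1.537×10^-4 mol/kg
α₀ = 1/(1 + K1/[H⁺] + K1K2/[H⁺]²) = 1/(1 + 10^+1.02 + 10^-0.99) = 0.08640
DIC = [CO2*]/α₀ = 1.537×10^-4 / 0.08640 = 1.778 mmol/kg
[CO3²⁻] = α₂·DIC; α₂ = 0.008842, so [CO3²⁻] = 0.008842 × 1.778 = 0.0157 mmol/kg = 15.7 μmol/kg

[CO3²⁻] = 15.7 μmol/kg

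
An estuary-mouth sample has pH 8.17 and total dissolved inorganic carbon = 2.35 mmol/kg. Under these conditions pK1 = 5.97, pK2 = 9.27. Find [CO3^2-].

[CO3²⁻] = 0.172 mmol/kg

α₂ = 1 / (1 + [H⁺]/K2 + [H⁺]²/(K1K2)) = 1 / (1 + 10^+1.10 + 10^-1.10)
   = 1 / (1 + 12.589 + 0.079433) = 1/13.669 = 0.07316
[CO3²⁻] = α₂ × DIC = 0.07316 × 2.35 = 0.172 mmol/kg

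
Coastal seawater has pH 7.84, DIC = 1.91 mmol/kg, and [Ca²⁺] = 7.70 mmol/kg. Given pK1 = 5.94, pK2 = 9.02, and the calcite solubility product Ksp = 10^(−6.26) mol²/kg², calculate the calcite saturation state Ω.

Ω = 1.64

α₂ = 1 / (1 + [H⁺]/K2 + [H⁺]²/(K1K2)) = 1 / (1 + 10^+1.18 + 10^-0.72)
   = 1 / (1 + 15.136 + 0.19055) = 1/16.326 = 0.06125
[CO3²⁻] = α₂ × DIC = 0.06125 × 1.91 = 0.1170 mmol/kg
Ksp = 10^(−6.26) = 5.495×10^-7
Ω = [Ca²⁺][CO3²⁻]/Ksp = (7.70×10^-3)(1.170×10^-4) / 5.495×10^-7 = 1.64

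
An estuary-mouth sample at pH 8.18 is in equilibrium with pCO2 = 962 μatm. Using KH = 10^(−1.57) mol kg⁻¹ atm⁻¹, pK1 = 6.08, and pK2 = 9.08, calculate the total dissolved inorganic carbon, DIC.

[CO2*] = KH · pCO2 = 10^(−1.57) × 962×10^-6 = 2.589×10^-5 mol/kg
α₀ = 1/(1 + K1/[H⁺] + K1K2/[H⁺]²) = 1/(1 + 10^+2.10 + 10^+1.20) = 0.007006
DIC = [CO2*]/α₀ = 2.589×10^-5 / 0.007006 = 3.70 mmol/kg

DIC = 3.70 mmol/kg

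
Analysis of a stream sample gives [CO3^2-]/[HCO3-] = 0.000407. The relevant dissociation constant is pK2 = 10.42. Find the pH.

pH = 7.03

From K2 = [H⁺][CO3^2-]/[HCO3-]:  pH = pK2 + log₁₀([CO3^2-]/[HCO3-])
log₁₀(0.000407) = -3.390
pH = 10.42 + (-3.390) = 7.03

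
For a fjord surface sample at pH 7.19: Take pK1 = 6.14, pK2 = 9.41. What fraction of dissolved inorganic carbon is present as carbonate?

α₂ = 1 / (1 + [H⁺]/K2 + [H⁺]²/(K1K2)) = 1 / (1 + 10^+2.22 + 10^+1.17)
   = 1 / (1 + 165.96 + 14.791) = 1/181.75 = 0.005502

α₂ = 0.00550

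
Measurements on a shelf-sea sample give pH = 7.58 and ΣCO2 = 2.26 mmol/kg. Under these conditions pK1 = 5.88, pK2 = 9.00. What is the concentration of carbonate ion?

[CO3²⁻] = 0.0812 mmol/kg

α₂ = 1 / (1 + [H⁺]/K2 + [H⁺]²/(K1K2)) = 1 / (1 + 10^+1.42 + 10^-0.28)
   = 1 / (1 + 26.303 + 0.52481) = 1/27.827 = 0.03594
[CO3²⁻] = α₂ × DIC = 0.03594 × 2.26 = 0.0812 mmol/kg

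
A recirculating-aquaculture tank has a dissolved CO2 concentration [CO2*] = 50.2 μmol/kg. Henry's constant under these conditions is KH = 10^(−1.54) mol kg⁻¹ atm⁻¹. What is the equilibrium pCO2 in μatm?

KH = 10^(−1.54) = 2.884×10^-2 mol kg⁻¹ atm⁻¹
pCO2 = [CO2*]/KH = 50.2×10^-6 / 2.884×10^-2 = 1.74×10^-3 atm = 1740 μatm

pCO2 = 1740 μatm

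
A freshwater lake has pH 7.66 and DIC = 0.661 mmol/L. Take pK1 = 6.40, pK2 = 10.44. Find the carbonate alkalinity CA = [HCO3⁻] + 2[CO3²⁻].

CA = [HCO3⁻] + 2[CO3²⁻] = (α₁ + 2α₂)·DIC
At pH 7.66: [H⁺]/K1 = 10^-1.26 = 0.054954, K2/[H⁺] = 10^-2.78 = 0.0016596
α₁ = 1/(1 + 0.054954 + 0.0016596) = 1/1.0566 = 0.9464; α₂ = α₁·K2/[H⁺] = 0.001571
α₁ + 2α₂ = 0.9496
CA = 0.9496 × 0.661 = 0.628 mmol/L

CA = 0.628 mmol/L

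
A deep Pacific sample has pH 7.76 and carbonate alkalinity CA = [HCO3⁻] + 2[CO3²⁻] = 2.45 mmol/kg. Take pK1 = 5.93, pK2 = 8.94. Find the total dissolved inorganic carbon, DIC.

DIC = 2.34 mmol/kg

CA = [HCO3⁻] + 2[CO3²⁻] = (α₁ + 2α₂)·DIC
At pH 7.76: [H⁺]/K1 = 10^-1.83 = 0.014791, K2/[H⁺] = 10^-1.18 = 0.066069
α₁ = 1/(1 + 0.014791 + 0.066069) = 1/1.0809 = 0.9252; α₂ = α₁·K2/[H⁺] = 0.06113
α₁ + 2α₂ = 1.0474
DIC = CA / (α₁ + 2α₂) = 2.45 / 1.0474 = 2.34 mmol/kg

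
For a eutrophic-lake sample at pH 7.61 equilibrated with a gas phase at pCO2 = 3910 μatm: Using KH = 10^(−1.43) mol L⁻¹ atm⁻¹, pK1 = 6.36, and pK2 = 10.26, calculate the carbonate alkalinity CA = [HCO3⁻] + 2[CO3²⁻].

CA = 2.59 mmol/L

[CO2*] = KH · pCO2 = 10^(−1.43) × 3910×10^-6 = 1.453×10^-4 mol/L
α₀ = 1/(1 + K1/[H⁺] + K1K2/[H⁺]²) = 1/(1 + 10^+1.25 + 10^-1.40) = 0.05313
DIC = [CO2*]/α₀ = 1.453×10^-4 / 0.05313 = 2.734 mmol/L
CA = (α₁ + 2α₂)·DIC = (0.9448 + 2×0.002115) × 2.734 = 2.59 mmol/L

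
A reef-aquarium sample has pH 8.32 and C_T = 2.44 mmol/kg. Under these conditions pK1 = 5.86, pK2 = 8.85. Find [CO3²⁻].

[CO3²⁻] = 0.555 mmol/kg

α₂ = 1 / (1 + [H⁺]/K2 + [H⁺]²/(K1K2)) = 1 / (1 + 10^+0.53 + 10^-1.93)
   = 1 / (1 + 3.3884 + 0.011749) = 1/4.4002 = 0.2273
[CO3²⁻] = α₂ × DIC = 0.2273 × 2.44 = 0.555 mmol/kg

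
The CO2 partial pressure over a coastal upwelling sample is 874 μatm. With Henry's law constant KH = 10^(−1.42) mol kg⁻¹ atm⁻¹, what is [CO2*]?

[CO2*] = 33.2 μmol/kg

KH = 10^(−1.42) = 3.802×10^-2 mol kg⁻¹ atm⁻¹
[CO2*] = KH · pCO2 = 3.802×10^-2 × 874×10^-6 atm = 3.32×10^-5 mol/kg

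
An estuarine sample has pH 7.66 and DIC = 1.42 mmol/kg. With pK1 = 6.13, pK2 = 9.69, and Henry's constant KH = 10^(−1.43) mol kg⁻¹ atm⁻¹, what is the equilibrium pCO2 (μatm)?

pCO2 = 1090 μatm

α₀ = 1 / (1 + K1/[H⁺] + K1K2/[H⁺]²) = 1 / (1 + 10^+1.53 + 10^-0.50)
   = 1 / (1 + 33.884 + 0.31623) = 1/35.201 = 0.02841
[CO2*] = α₀ × DIC = 0.02841 × 1.42 = 0.04034 mmol/kg
pCO2 = [CO2*]/KH = 4.034×10^-5 / 3.715×10^-2 = 1090 μatm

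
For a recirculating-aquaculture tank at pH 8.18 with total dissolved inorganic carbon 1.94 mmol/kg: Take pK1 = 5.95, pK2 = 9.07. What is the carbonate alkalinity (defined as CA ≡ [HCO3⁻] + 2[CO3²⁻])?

CA = [HCO3⁻] + 2[CO3²⁻] = (α₁ + 2α₂)·DIC
At pH 8.18: [H⁺]/K1 = 10^-2.23 = 0.0058884, K2/[H⁺] = 10^-0.89 = 0.12882
α₁ = 1/(1 + 0.0058884 + 0.12882) = 1/1.1347 = 0.8813; α₂ = α₁·K2/[H⁺] = 0.1135
α₁ + 2α₂ = 1.1083
CA = 1.1083 × 1.94 = 2.15 mmol/kg

CA = 2.15 mmol/kg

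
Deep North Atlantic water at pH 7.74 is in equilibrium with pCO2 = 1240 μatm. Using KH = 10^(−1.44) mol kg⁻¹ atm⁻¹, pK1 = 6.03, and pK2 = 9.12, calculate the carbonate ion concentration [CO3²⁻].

[CO3²⁻] = 0.0963 mmol/kg

[CO2*] = KH · pCO2 = 10^(−1.44) × 1240×10^-6 = 4.502×10^-5 mol/kg
α₀ = 1/(1 + K1/[H⁺] + K1K2/[H⁺]²) = 1/(1 + 10^+1.71 + 10^+0.33) = 0.01837
DIC = [CO2*]/α₀ = 4.502×10^-5 / 0.01837 = 2.450 mmol/kg
[CO3²⁻] = α₂·DIC; α₂ = 0.03928, so [CO3²⁻] = 0.03928 × 2.450 = 0.0963 mmol/kg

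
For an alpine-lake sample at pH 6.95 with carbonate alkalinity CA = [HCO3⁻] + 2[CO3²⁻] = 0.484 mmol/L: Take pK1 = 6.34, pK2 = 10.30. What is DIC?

DIC = 0.602 mmol/L

CA = [HCO3⁻] + 2[CO3²⁻] = (α₁ + 2α₂)·DIC
At pH 6.95: [H⁺]/K1 = 10^-0.61 = 0.24547, K2/[H⁺] = 10^-3.35 = 0.00044668
α₁ = 1/(1 + 0.24547 + 0.00044668) = 1/1.2459 = 0.8026; α₂ = α₁·K2/[H⁺] = 0.0003585
α₁ + 2α₂ = 0.8033
DIC = CA / (α₁ + 2α₂) = 0.484 / 0.8033 = 0.602 mmol/L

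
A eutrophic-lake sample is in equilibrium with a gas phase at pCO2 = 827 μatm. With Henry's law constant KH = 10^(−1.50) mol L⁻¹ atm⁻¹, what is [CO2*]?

KH = 10^(−1.50) = 3.162×10^-2 mol L⁻¹ atm⁻¹
[CO2*] = KH · pCO2 = 3.162×10^-2 × 827×10^-6 atm = 2.62×10^-5 mol/L

[CO2*] = 26.2 μmol/L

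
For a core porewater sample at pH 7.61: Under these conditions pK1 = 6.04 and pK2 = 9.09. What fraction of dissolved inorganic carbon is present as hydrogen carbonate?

α₁ = 1 / (1 + [H⁺]/K1 + K2/[H⁺]) = 1 / (1 + 10^-1.57 + 10^-1.48)
   = 1 / (1 + 0.026915 + 0.033113) = 1/1.0600 = 0.9434

α₁ = 0.943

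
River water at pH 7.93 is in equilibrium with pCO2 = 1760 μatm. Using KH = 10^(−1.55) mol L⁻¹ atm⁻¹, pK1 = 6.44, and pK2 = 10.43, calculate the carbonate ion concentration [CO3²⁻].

[CO3²⁻] = 4.85 μmol/L

[CO2*] = KH · pCO2 = 10^(−1.55) × 1760×10^-6 = 4.960×10^-5 mol/L
α₀ = 1/(1 + K1/[H⁺] + K1K2/[H⁺]²) = 1/(1 + 10^+1.49 + 10^-1.01) = 0.03125
DIC = [CO2*]/α₀ = 4.960×10^-5 / 0.03125 = 1.587 mmol/L
[CO3²⁻] = α₂·DIC; α₂ = 0.003054, so [CO3²⁻] = 0.003054 × 1.587 = 0.00485 mmol/L = 4.85 μmol/L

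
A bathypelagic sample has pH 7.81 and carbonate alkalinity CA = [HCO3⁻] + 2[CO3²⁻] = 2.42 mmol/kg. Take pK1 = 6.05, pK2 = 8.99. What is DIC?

CA = [HCO3⁻] + 2[CO3²⁻] = (α₁ + 2α₂)·DIC
At pH 7.81: [H⁺]/K1 = 10^-1.76 = 0.017378, K2/[H⁺] = 10^-1.18 = 0.066069
α₁ = 1/(1 + 0.017378 + 0.066069) = 1/1.0834 = 0.9230; α₂ = α₁·K2/[H⁺] = 0.06098
α₁ + 2α₂ = 1.0449
DIC = CA / (α₁ + 2α₂) = 2.42 / 1.0449 = 2.32 mmol/kg

DIC = 2.32 mmol/kg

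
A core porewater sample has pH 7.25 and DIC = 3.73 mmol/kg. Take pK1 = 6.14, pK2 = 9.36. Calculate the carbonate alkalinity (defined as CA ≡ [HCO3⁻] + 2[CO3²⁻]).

CA = 3.49 mmol/kg

CA = [HCO3⁻] + 2[CO3²⁻] = (α₁ + 2α₂)·DIC
At pH 7.25: [H⁺]/K1 = 10^-1.11 = 0.077625, K2/[H⁺] = 10^-2.11 = 0.0077625
α₁ = 1/(1 + 0.077625 + 0.0077625) = 1/1.0854 = 0.9213; α₂ = α₁·K2/[H⁺] = 0.007152
α₁ + 2α₂ = 0.9356
CA = 0.9356 × 3.73 = 3.49 mmol/kg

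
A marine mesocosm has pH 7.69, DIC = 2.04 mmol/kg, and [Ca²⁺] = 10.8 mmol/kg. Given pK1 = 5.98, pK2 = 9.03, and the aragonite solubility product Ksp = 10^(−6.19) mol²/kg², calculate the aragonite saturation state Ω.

Ω = 1.46

α₂ = 1 / (1 + [H⁺]/K2 + [H⁺]²/(K1K2)) = 1 / (1 + 10^+1.34 + 10^-0.37)
   = 1 / (1 + 21.878 + 0.42658) = 1/23.304 = 0.04291
[CO3²⁻] = α₂ × DIC = 0.04291 × 2.04 = 0.08754 mmol/kg
Ksp = 10^(−6.19) = 6.457×10^-7
Ω = [Ca²⁺][CO3²⁻]/Ksp = (10.8×10^-3)(8.754×10^-5) / 6.457×10^-7 = 1.46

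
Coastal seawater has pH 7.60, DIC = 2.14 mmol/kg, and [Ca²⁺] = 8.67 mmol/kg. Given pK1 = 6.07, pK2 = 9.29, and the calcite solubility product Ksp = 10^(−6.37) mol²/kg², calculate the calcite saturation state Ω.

Ω = 0.846

α₂ = 1 / (1 + [H⁺]/K2 + [H⁺]²/(K1K2)) = 1 / (1 + 10^+1.69 + 10^+0.16)
   = 1 / (1 + 48.978 + 1.4454) = 1/51.423 = 0.01945
[CO3²⁻] = α₂ × DIC = 0.01945 × 2.14 = 0.04162 mmol/kg
Ksp = 10^(−6.37) = 4.266×10^-7
Ω = [Ca²⁺][CO3²⁻]/Ksp = (8.67×10^-3)(4.162×10^-5) / 4.266×10^-7 = 0.846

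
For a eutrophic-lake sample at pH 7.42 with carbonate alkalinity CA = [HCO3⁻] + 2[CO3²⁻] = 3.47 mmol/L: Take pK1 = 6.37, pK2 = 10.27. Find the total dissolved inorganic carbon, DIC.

DIC = 3.77 mmol/L

CA = [HCO3⁻] + 2[CO3²⁻] = (α₁ + 2α₂)·DIC
At pH 7.42: [H⁺]/K1 = 10^-1.05 = 0.089125, K2/[H⁺] = 10^-2.85 = 0.0014125
α₁ = 1/(1 + 0.089125 + 0.0014125) = 1/1.0905 = 0.9170; α₂ = α₁·K2/[H⁺] = 0.001295
α₁ + 2α₂ = 0.9196
DIC = CA / (α₁ + 2α₂) = 3.47 / 0.9196 = 3.77 mmol/L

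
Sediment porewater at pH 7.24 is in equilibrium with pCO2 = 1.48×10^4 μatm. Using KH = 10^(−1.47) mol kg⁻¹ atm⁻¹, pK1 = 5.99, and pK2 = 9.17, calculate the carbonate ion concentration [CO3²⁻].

[CO3²⁻] = 0.105 mmol/kg

[CO2*] = KH · pCO2 = 10^(−1.47) × 1.48×10^4×10^-6 = 5.015×10^-4 mol/kg
α₀ = 1/(1 + K1/[H⁺] + K1K2/[H⁺]²) = 1/(1 + 10^+1.25 + 10^-0.68) = 0.05265
DIC = [CO2*]/α₀ = 5.015×10^-4 / 0.05265 = 9.524 mmol/kg
[CO3²⁻] = α₂·DIC; α₂ = 0.01100, so [CO3²⁻] = 0.01100 × 9.524 = 0.105 mmol/kg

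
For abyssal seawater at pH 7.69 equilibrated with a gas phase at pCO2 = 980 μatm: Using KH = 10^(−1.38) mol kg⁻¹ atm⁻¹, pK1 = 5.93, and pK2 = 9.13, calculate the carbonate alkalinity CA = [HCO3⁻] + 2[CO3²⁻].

[CO2*] = KH · pCO2 = 10^(−1.38) × 980×10^-6 = 4.085×10^-5 mol/kg
α₀ = 1/(1 + K1/[H⁺] + K1K2/[H⁺]²) = 1/(1 + 10^+1.76 + 10^+0.32) = 0.01649
DIC = [CO2*]/α₀ = 4.085×10^-5 / 0.01649 = 2.477 mmol/kg
CA = (α₁ + 2α₂)·DIC = (0.9490 + 2×0.03446) × 2.477 = 2.52 mmol/kg

CA = 2.52 mmol/kg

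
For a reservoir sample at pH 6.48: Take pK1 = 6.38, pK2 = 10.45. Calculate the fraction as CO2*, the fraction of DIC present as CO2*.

α₀ = 0.443

α₀ = 1 / (1 + K1/[H⁺] + K1K2/[H⁺]²) = 1 / (1 + 10^+0.10 + 10^-3.87)
   = 1 / (1 + 1.2589 + 0.00013490) = 1/2.2591 = 0.4427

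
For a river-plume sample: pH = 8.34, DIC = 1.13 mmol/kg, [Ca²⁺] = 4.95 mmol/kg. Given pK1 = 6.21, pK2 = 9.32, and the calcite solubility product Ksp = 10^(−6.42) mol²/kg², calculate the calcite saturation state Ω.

α₂ = 1 / (1 + [H⁺]/K2 + [H⁺]²/(K1K2)) = 1 / (1 + 10^+0.98 + 10^-1.15)
   = 1 / (1 + 9.5499 + 0.070795) = 1/10.621 = 0.09416
[CO3²⁻] = α₂ × DIC = 0.09416 × 1.13 = 0.1064 mmol/kg
Ksp = 10^(−6.42) = 3.802×10^-7
Ω = [Ca²⁺][CO3²⁻]/Ksp = (4.95×10^-3)(1.064×10^-4) / 3.802×10^-7 = 1.39

Ω = 1.39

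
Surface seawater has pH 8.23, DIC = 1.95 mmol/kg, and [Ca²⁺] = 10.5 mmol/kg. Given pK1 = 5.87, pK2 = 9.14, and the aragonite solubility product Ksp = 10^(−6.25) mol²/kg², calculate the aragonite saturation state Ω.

Ω = 3.97

α₂ = 1 / (1 + [H⁺]/K2 + [H⁺]²/(K1K2)) = 1 / (1 + 10^+0.91 + 10^-1.45)
   = 1 / (1 + 8.1283 + 0.035481) = 1/9.1638 = 0.1091
[CO3²⁻] = α₂ × DIC = 0.1091 × 1.95 = 0.2128 mmol/kg
Ksp = 10^(−6.25) = 5.623×10^-7
Ω = [Ca²⁺][CO3²⁻]/Ksp = (10.5×10^-3)(2.128×10^-4) / 5.623×10^-7 = 3.97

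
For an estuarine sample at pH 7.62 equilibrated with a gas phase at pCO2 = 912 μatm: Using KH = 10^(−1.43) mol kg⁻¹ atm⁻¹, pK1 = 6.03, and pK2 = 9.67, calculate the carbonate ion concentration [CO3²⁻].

[CO2*] = KH · pCO2 = 10^(−1.43) × 912×10^-6 = 3.388×10^-5 mol/kg
α₀ = 1/(1 + K1/[H⁺] + K1K2/[H⁺]²) = 1/(1 + 10^+1.59 + 10^-0.46) = 0.02484
DIC = [CO2*]/α₀ = 3.388×10^-5 / 0.02484 = 1.364 mmol/kg
[CO3²⁻] = α₂·DIC; α₂ = 0.008614, so [CO3²⁻] = 0.008614 × 1.364 = 0.0117 mmol/kg = 11.7 μmol/kg

[CO3²⁻] = 11.7 μmol/kg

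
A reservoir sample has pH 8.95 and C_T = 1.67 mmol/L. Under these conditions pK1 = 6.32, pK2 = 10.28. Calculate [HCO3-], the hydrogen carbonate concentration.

α₁ = 1 / (1 + [H⁺]/K1 + K2/[H⁺]) = 1 / (1 + 10^-2.63 + 10^-1.33)
   = 1 / (1 + 0.0023442 + 0.046774) = 1/1.0491 = 0.9532
[HCO3⁻] = α₁ × DIC = 0.9532 × 1.67 = 1.59 mmol/L

[HCO3⁻] = 1.59 mmol/L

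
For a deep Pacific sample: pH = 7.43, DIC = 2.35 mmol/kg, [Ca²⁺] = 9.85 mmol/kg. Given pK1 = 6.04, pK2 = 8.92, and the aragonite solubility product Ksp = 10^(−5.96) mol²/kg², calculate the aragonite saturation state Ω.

Ω = 0.637

α₂ = 1 / (1 + [H⁺]/K2 + [H⁺]²/(K1K2)) = 1 / (1 + 10^+1.49 + 10^+0.10)
   = 1 / (1 + 30.903 + 1.2589) = 1/33.162 = 0.03016
[CO3²⁻] = α₂ × DIC = 0.03016 × 2.35 = 0.07086 mmol/kg
Ksp = 10^(−5.96) = 1.096×10^-6
Ω = [Ca²⁺][CO3²⁻]/Ksp = (9.85×10^-3)(7.086×10^-5) / 1.096×10^-6 = 0.637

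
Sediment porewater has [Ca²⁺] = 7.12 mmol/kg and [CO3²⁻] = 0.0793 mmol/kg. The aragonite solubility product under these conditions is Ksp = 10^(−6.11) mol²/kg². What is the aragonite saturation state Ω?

Ω = 0.727

Ksp = 10^(−6.11) = 7.762×10^-7
Ω = [Ca²⁺][CO3²⁻]/Ksp = (7.12×10^-3)(0.0793×10^-3) / 7.762×10^-7 = 0.727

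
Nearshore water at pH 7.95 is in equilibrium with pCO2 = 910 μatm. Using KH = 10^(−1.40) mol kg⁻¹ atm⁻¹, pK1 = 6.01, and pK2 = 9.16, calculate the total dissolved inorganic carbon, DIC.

[CO2*] = KH · pCO2 = 10^(−1.40) × 910×10^-6 = 3.623×10^-5 mol/kg
α₀ = 1/(1 + K1/[H⁺] + K1K2/[H⁺]²) = 1/(1 + 10^+1.94 + 10^+0.73) = 0.01070
DIC = [CO2*]/α₀ = 3.623×10^-5 / 0.01070 = 3.39 mmol/kg

DIC = 3.39 mmol/kg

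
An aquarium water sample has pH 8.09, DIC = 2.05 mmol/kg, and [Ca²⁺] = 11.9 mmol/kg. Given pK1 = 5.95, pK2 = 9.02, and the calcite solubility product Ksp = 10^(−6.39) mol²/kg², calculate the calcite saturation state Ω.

α₂ = 1 / (1 + [H⁺]/K2 + [H⁺]²/(K1K2)) = 1 / (1 + 10^+0.93 + 10^-1.21)
   = 1 / (1 + 8.5114 + 0.061660) = 1/9.5730 = 0.1045
[CO3²⁻] = α₂ × DIC = 0.1045 × 2.05 = 0.2141 mmol/kg
Ksp = 10^(−6.39) = 4.074×10^-7
Ω = [Ca²⁺][CO3²⁻]/Ksp = (11.9×10^-3)(2.141×10^-4) / 4.074×10^-7 = 6.26

Ω = 6.26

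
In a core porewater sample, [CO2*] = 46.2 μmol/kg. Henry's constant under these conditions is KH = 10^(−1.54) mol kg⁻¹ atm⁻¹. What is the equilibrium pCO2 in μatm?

pCO2 = 1600 μatm

KH = 10^(−1.54) = 2.884×10^-2 mol kg⁻¹ atm⁻¹
pCO2 = [CO2*]/KH = 46.2×10^-6 / 2.884×10^-2 = 1.60×10^-3 atm = 1600 μatm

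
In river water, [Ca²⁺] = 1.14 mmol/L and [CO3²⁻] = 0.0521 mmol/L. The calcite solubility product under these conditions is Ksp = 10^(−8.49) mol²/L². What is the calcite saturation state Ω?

Ω = 18.4

Ksp = 10^(−8.49) = 3.236×10^-9
Ω = [Ca²⁺][CO3²⁻]/Ksp = (1.14×10^-3)(0.0521×10^-3) / 3.236×10^-9 = 18.4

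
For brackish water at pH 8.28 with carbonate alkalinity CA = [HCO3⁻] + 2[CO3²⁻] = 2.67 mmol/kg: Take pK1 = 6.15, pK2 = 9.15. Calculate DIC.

CA = [HCO3⁻] + 2[CO3²⁻] = (α₁ + 2α₂)·DIC
At pH 8.28: [H⁺]/K1 = 10^-2.13 = 0.0074131, K2/[H⁺] = 10^-0.87 = 0.13490
α₁ = 1/(1 + 0.0074131 + 0.13490) = 1/1.1423 = 0.8754; α₂ = α₁·K2/[H⁺] = 0.1181
α₁ + 2α₂ = 1.1116
DIC = CA / (α₁ + 2α₂) = 2.67 / 1.1116 = 2.40 mmol/kg

DIC = 2.40 mmol/kg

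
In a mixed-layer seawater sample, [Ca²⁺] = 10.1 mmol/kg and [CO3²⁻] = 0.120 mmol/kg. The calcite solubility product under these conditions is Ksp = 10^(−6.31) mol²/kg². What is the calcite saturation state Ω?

Ω = 2.47

Ksp = 10^(−6.31) = 4.898×10^-7
Ω = [Ca²⁺][CO3²⁻]/Ksp = (10.1×10^-3)(0.120×10^-3) / 4.898×10^-7 = 2.47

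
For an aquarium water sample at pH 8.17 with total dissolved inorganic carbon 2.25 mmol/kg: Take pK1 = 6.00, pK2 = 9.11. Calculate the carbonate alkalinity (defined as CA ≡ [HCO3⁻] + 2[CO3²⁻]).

CA = [HCO3⁻] + 2[CO3²⁻] = (α₁ + 2α₂)·DIC
At pH 8.17: [H⁺]/K1 = 10^-2.17 = 0.0067608, K2/[H⁺] = 10^-0.94 = 0.11482
α₁ = 1/(1 + 0.0067608 + 0.11482) = 1/1.1216 = 0.8916; α₂ = α₁·K2/[H⁺] = 0.1024
α₁ + 2α₂ = 1.0963
CA = 1.0963 × 2.25 = 2.47 mmol/kg

CA = 2.47 mmol/kg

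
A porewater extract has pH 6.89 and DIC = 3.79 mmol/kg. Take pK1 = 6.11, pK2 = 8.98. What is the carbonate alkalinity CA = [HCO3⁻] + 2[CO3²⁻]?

CA = [HCO3⁻] + 2[CO3²⁻] = (α₁ + 2α₂)·DIC
At pH 6.89: [H⁺]/K1 = 10^-0.78 = 0.16596, K2/[H⁺] = 10^-2.09 = 0.0081283
α₁ = 1/(1 + 0.16596 + 0.0081283) = 1/1.1741 = 0.8517; α₂ = α₁·K2/[H⁺] = 0.006923
α₁ + 2α₂ = 0.8656
CA = 0.8656 × 3.79 = 3.28 mmol/kg

CA = 3.28 mmol/kg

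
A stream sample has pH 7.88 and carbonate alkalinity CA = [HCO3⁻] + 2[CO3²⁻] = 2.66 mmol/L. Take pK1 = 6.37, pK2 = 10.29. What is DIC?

DIC = 2.73 mmol/L

CA = [HCO3⁻] + 2[CO3²⁻] = (α₁ + 2α₂)·DIC
At pH 7.88: [H⁺]/K1 = 10^-1.51 = 0.030903, K2/[H⁺] = 10^-2.41 = 0.0038905
α₁ = 1/(1 + 0.030903 + 0.0038905) = 1/1.0348 = 0.9664; α₂ = α₁·K2/[H⁺] = 0.003760
α₁ + 2α₂ = 0.9739
DIC = CA / (α₁ + 2α₂) = 2.66 / 0.9739 = 2.73 mmol/L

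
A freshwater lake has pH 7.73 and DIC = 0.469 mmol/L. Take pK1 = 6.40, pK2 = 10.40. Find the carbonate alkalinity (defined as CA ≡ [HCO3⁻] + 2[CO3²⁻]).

CA = 0.449 mmol/L

CA = [HCO3⁻] + 2[CO3²⁻] = (α₁ + 2α₂)·DIC
At pH 7.73: [H⁺]/K1 = 10^-1.33 = 0.046774, K2/[H⁺] = 10^-2.67 = 0.0021380
α₁ = 1/(1 + 0.046774 + 0.0021380) = 1/1.0489 = 0.9534; α₂ = α₁·K2/[H⁺] = 0.002038
α₁ + 2α₂ = 0.9574
CA = 0.9574 × 0.469 = 0.449 mmol/L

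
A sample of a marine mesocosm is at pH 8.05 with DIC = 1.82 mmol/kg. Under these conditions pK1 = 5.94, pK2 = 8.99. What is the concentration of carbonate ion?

[CO3²⁻] = 0.186 mmol/kg

α₂ = 1 / (1 + [H⁺]/K2 + [H⁺]²/(K1K2)) = 1 / (1 + 10^+0.94 + 10^-1.17)
   = 1 / (1 + 8.7096 + 0.067608) = 1/9.7772 = 0.1023
[CO3²⁻] = α₂ × DIC = 0.1023 × 1.82 = 0.186 mmol/kg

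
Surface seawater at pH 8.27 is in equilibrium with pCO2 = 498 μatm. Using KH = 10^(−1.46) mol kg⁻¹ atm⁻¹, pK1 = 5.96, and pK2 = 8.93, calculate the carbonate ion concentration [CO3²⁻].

[CO3²⁻] = 0.771 mmol/kg

[CO2*] = KH · pCO2 = 10^(−1.46) × 498×10^-6 = 1.727×10^-5 mol/kg
α₀ = 1/(1 + K1/[H⁺] + K1K2/[H⁺]²) = 1/(1 + 10^+2.31 + 10^+1.65) = 0.004003
DIC = [CO2*]/α₀ = 1.727×10^-5 / 0.004003 = 4.314 mmol/kg
[CO3²⁻] = α₂·DIC; α₂ = 0.1788, so [CO3²⁻] = 0.1788 × 4.314 = 0.771 mmol/kg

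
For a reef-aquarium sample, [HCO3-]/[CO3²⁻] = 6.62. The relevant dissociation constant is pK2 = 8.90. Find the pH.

pH = 8.08

From K2 = [H⁺][CO3²⁻]/[HCO3-]:  pH = pK2 − log₁₀([HCO3-]/[CO3²⁻])
log₁₀(6.62) = +0.821
pH = 8.90 − (+0.821) = 8.08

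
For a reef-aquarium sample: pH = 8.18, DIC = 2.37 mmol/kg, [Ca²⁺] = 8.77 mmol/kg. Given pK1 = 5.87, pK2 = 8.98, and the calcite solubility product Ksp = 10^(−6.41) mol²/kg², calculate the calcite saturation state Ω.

Ω = 7.28

α₂ = 1 / (1 + [H⁺]/K2 + [H⁺]²/(K1K2)) = 1 / (1 + 10^+0.80 + 10^-1.51)
   = 1 / (1 + 6.3096 + 0.030903) = 1/7.3405 = 0.1362
[CO3²⁻] = α₂ × DIC = 0.1362 × 2.37 = 0.3229 mmol/kg
Ksp = 10^(−6.41) = 3.890×10^-7
Ω = [Ca²⁺][CO3²⁻]/Ksp = (8.77×10^-3)(3.229×10^-4) / 3.890×10^-7 = 7.28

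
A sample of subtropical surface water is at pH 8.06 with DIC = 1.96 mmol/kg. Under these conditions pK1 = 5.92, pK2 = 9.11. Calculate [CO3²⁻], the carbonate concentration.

[CO3²⁻] = 0.159 mmol/kg

α₂ = 1 / (1 + [H⁺]/K2 + [H⁺]²/(K1K2)) = 1 / (1 + 10^+1.05 + 10^-1.09)
   = 1 / (1 + 11.220 + 0.081283) = 1/12.301 = 0.08129
[CO3²⁻] = α₂ × DIC = 0.08129 × 1.96 = 0.159 mmol/kg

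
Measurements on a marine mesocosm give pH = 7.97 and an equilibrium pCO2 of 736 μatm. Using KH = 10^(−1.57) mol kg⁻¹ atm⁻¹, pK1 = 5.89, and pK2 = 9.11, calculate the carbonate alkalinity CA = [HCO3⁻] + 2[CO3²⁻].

CA = 2.73 mmol/kg

[CO2*] = KH · pCO2 = 10^(−1.57) × 736×10^-6 = 1.981×10^-5 mol/kg
α₀ = 1/(1 + K1/[H⁺] + K1K2/[H⁺]²) = 1/(1 + 10^+2.08 + 10^+0.94) = 0.007696
DIC = [CO2*]/α₀ = 1.981×10^-5 / 0.007696 = 2.574 mmol/kg
CA = (α₁ + 2α₂)·DIC = (0.9253 + 2×0.06703) × 2.574 = 2.73 mmol/kg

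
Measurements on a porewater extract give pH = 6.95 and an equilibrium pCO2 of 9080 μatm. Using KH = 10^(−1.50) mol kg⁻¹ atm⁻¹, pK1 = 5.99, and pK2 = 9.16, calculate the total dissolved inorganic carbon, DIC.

DIC = 2.92 mmol/kg

[CO2*] = KH · pCO2 = 10^(−1.50) × 9080×10^-6 = 2.871×10^-4 mol/kg
α₀ = 1/(1 + K1/[H⁺] + K1K2/[H⁺]²) = 1/(1 + 10^+0.96 + 10^-1.25) = 0.09827
DIC = [CO2*]/α₀ = 2.871×10^-4 / 0.09827 = 2.92 mmol/kg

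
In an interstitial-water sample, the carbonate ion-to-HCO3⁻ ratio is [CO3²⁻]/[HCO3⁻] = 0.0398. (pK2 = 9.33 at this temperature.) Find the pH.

From K2 = [H⁺][CO3²⁻]/[HCO3⁻]:  pH = pK2 + log₁₀([CO3²⁻]/[HCO3⁻])
log₁₀(0.0398) = -1.400
pH = 9.33 + (-1.400) = 7.93

pH = 7.93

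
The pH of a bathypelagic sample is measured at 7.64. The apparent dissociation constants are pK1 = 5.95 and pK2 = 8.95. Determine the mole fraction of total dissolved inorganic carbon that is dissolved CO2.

α₀ = 1 / (1 + K1/[H⁺] + K1K2/[H⁺]²) = 1 / (1 + 10^+1.69 + 10^+0.38)
   = 1 / (1 + 48.978 + 2.3988) = 1/52.377 = 0.01909

α₀ = 0.0191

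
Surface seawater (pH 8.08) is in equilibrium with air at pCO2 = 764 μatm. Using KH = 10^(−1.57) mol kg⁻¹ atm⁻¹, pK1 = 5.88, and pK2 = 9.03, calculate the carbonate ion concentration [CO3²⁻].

[CO3²⁻] = 0.366 mmol/kg

[CO2*] = KH · pCO2 = 10^(−1.57) × 764×10^-6 = 2.056×10^-5 mol/kg
α₀ = 1/(1 + K1/[H⁺] + K1K2/[H⁺]²) = 1/(1 + 10^+2.20 + 10^+1.25) = 0.005641
DIC = [CO2*]/α₀ = 2.056×10^-5 / 0.005641 = 3.645 mmol/kg
[CO3²⁻] = α₂·DIC; α₂ = 0.1003, so [CO3²⁻] = 0.1003 × 3.645 = 0.366 mmol/kg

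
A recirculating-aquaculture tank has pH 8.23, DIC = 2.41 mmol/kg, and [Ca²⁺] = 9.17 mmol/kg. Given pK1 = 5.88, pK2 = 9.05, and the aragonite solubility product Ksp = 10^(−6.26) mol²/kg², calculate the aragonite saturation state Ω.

Ω = 5.27

α₂ = 1 / (1 + [H⁺]/K2 + [H⁺]²/(K1K2)) = 1 / (1 + 10^+0.82 + 10^-1.53)
   = 1 / (1 + 6.6069 + 0.029512) = 1/7.6364 = 0.1310
[CO3²⁻] = α₂ × DIC = 0.1310 × 2.41 = 0.3156 mmol/kg
Ksp = 10^(−6.26) = 5.495×10^-7
Ω = [Ca²⁺][CO3²⁻]/Ksp = (9.17×10^-3)(3.156×10^-4) / 5.495×10^-7 = 5.27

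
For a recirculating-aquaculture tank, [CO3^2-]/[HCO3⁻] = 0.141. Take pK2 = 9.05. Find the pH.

pH = 8.20

From K2 = [H⁺][CO3^2-]/[HCO3⁻]:  pH = pK2 + log₁₀([CO3^2-]/[HCO3⁻])
log₁₀(0.141) = -0.851
pH = 9.05 + (-0.851) = 8.20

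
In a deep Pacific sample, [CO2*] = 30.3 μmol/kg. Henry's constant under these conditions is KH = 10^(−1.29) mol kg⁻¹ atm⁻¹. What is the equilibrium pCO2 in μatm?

KH = 10^(−1.29) = 5.129×10^-2 mol kg⁻¹ atm⁻¹
pCO2 = [CO2*]/KH = 30.3×10^-6 / 5.129×10^-2 = 5.91×10^-4 atm = 591 μatm

pCO2 = 591 μatm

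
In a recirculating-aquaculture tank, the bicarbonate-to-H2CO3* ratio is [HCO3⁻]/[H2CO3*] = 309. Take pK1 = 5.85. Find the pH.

From K1 = [H⁺][HCO3⁻]/[H2CO3*]:  pH = pK1 + log₁₀([HCO3⁻]/[H2CO3*])
log₁₀(309) = +2.490
pH = 5.85 + (+2.490) = 8.34

pH = 8.34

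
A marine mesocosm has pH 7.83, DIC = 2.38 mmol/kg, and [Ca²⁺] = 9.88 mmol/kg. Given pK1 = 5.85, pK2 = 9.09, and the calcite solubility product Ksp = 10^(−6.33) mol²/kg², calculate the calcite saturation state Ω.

Ω = 2.59

α₂ = 1 / (1 + [H⁺]/K2 + [H⁺]²/(K1K2)) = 1 / (1 + 10^+1.26 + 10^-0.72)
   = 1 / (1 + 18.197 + 0.19055) = 1/19.388 = 0.05158
[CO3²⁻] = α₂ × DIC = 0.05158 × 2.38 = 0.1228 mmol/kg
Ksp = 10^(−6.33) = 4.677×10^-7
Ω = [Ca²⁺][CO3²⁻]/Ksp = (9.88×10^-3)(1.228×10^-4) / 4.677×10^-7 = 2.59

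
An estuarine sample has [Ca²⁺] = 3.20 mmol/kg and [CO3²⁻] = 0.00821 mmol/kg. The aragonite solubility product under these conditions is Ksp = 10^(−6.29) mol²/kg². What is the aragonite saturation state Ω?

Ω = 0.0512

Ksp = 10^(−6.29) = 5.129×10^-7
Ω = [Ca²⁺][CO3²⁻]/Ksp = (3.20×10^-3)(0.00821×10^-3) / 5.129×10^-7 = 0.0512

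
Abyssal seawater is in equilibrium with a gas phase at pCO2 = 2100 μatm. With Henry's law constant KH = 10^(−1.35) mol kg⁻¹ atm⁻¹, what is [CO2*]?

KH = 10^(−1.35) = 4.467×10^-2 mol kg⁻¹ atm⁻¹
[CO2*] = KH · pCO2 = 4.467×10^-2 × 2100×10^-6 atm = 9.38×10^-5 mol/kg

[CO2*] = 93.8 μmol/kg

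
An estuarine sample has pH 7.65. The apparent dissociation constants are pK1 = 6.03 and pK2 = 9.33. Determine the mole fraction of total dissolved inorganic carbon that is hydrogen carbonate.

α₁ = 0.957

α₁ = 1 / (1 + [H⁺]/K1 + K2/[H⁺]) = 1 / (1 + 10^-1.62 + 10^-1.68)
   = 1 / (1 + 0.023988 + 0.020893) = 1/1.0449 = 0.9570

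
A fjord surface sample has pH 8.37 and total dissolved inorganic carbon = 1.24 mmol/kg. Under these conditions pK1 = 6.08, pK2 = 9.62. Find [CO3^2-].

α₂ = 1 / (1 + [H⁺]/K2 + [H⁺]²/(K1K2)) = 1 / (1 + 10^+1.25 + 10^-1.04)
   = 1 / (1 + 17.783 + 0.091201) = 1/18.874 = 0.05298
[CO3²⁻] = α₂ × DIC = 0.05298 × 1.24 = 0.0657 mmol/kg

[CO3²⁻] = 0.0657 mmol/kg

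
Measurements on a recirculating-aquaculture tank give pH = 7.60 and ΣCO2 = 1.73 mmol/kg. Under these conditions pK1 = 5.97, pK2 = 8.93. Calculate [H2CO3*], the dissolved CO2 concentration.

α₀ = 1 / (1 + K1/[H⁺] + K1K2/[H⁺]²) = 1 / (1 + 10^+1.63 + 10^+0.30)
   = 1 / (1 + 42.658 + 1.9953) = 1/45.653 = 0.02190
[CO2*] = α₀ × DIC = 0.02190 × 1.73 = 0.0379 mmol/kg

[CO2*] = 0.0379 mmol/kg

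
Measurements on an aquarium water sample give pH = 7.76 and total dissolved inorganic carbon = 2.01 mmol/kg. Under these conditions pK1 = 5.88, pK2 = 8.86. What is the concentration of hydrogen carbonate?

[HCO3⁻] = 1.84 mmol/kg

α₁ = 1 / (1 + [H⁺]/K1 + K2/[H⁺]) = 1 / (1 + 10^-1.88 + 10^-1.10)
   = 1 / (1 + 0.013183 + 0.079433) = 1/1.0926 = 0.9152
[HCO3⁻] = α₁ × DIC = 0.9152 × 2.01 = 1.84 mmol/kg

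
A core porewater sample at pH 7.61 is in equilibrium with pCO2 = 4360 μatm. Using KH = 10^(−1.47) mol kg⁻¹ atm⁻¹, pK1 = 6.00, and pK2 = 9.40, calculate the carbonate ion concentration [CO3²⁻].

[CO3²⁻] = 0.0976 mmol/kg

[CO2*] = KH · pCO2 = 10^(−1.47) × 4360×10^-6 = 1.477×10^-4 mol/kg
α₀ = 1/(1 + K1/[H⁺] + K1K2/[H⁺]²) = 1/(1 + 10^+1.61 + 10^-0.18) = 0.02359
DIC = [CO2*]/α₀ = 1.477×10^-4 / 0.02359 = 6.264 mmol/kg
[CO3²⁻] = α₂·DIC; α₂ = 0.01558, so [CO3²⁻] = 0.01558 × 6.264 = 0.0976 mmol/kg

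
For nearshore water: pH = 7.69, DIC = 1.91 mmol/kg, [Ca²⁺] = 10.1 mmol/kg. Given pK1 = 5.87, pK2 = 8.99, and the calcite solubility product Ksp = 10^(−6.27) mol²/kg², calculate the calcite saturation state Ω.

Ω = 1.69

α₂ = 1 / (1 + [H⁺]/K2 + [H⁺]²/(K1K2)) = 1 / (1 + 10^+1.30 + 10^-0.52)
   = 1 / (1 + 19.953 + 0.30200) = 1/21.255 = 0.04705
[CO3²⁻] = α₂ × DIC = 0.04705 × 1.91 = 0.08986 mmol/kg
Ksp = 10^(−6.27) = 5.370×10^-7
Ω = [Ca²⁺][CO3²⁻]/Ksp = (10.1×10^-3)(8.986×10^-5) / 5.370×10^-7 = 1.69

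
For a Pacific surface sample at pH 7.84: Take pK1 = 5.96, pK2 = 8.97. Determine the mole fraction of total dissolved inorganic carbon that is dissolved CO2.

α₀ = 1 / (1 + K1/[H⁺] + K1K2/[H⁺]²) = 1 / (1 + 10^+1.88 + 10^+0.75)
   = 1 / (1 + 75.858 + 5.6234) = 1/82.481 = 0.01212

α₀ = 0.0121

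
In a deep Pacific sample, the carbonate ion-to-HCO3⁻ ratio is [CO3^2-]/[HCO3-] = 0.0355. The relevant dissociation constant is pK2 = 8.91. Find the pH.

From K2 = [H⁺][CO3^2-]/[HCO3-]:  pH = pK2 + log₁₀([CO3^2-]/[HCO3-])
log₁₀(0.0355) = -1.450
pH = 8.91 + (-1.450) = 7.46

pH = 7.46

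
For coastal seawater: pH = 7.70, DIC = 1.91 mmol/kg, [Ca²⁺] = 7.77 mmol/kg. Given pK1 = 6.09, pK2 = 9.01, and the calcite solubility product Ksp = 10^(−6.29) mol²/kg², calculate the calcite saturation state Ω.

Ω = 1.32

α₂ = 1 / (1 + [H⁺]/K2 + [H⁺]²/(K1K2)) = 1 / (1 + 10^+1.31 + 10^-0.30)
   = 1 / (1 + 20.417 + 0.50119) = 1/21.919 = 0.04562
[CO3²⁻] = α₂ × DIC = 0.04562 × 1.91 = 0.08714 mmol/kg
Ksp = 10^(−6.29) = 5.129×10^-7
Ω = [Ca²⁺][CO3²⁻]/Ksp = (7.77×10^-3)(8.714×10^-5) / 5.129×10^-7 = 1.32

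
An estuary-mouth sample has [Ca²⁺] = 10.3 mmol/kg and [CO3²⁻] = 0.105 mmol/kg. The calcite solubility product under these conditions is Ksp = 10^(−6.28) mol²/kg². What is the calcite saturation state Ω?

Ω = 2.06

Ksp = 10^(−6.28) = 5.248×10^-7
Ω = [Ca²⁺][CO3²⁻]/Ksp = (10.3×10^-3)(0.105×10^-3) / 5.248×10^-7 = 2.06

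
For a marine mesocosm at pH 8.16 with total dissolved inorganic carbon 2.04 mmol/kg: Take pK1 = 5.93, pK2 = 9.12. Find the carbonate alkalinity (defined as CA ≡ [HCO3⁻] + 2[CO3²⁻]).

CA = 2.23 mmol/kg

CA = [HCO3⁻] + 2[CO3²⁻] = (α₁ + 2α₂)·DIC
At pH 8.16: [H⁺]/K1 = 10^-2.23 = 0.0058884, K2/[H⁺] = 10^-0.96 = 0.10965
α₁ = 1/(1 + 0.0058884 + 0.10965) = 1/1.1155 = 0.8964; α₂ = α₁·K2/[H⁺] = 0.09829
α₁ + 2α₂ = 1.0930
CA = 1.0930 × 2.04 = 2.23 mmol/kg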